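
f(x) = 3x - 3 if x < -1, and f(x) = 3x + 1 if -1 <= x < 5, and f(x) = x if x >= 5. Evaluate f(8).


8 satisfies x >= 5
f(8) = 8

8


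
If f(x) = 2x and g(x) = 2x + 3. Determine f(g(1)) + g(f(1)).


f(g(1)) = 10
g(f(1)) = 7
Sum = 17

17


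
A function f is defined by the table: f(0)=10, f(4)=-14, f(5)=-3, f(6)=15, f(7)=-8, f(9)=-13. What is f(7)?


Reading from the table at x = 7

-8


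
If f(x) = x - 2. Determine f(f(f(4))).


f(4) = 2
f(2) = 0
f(0) = -2

-2


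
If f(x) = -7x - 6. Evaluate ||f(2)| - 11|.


9


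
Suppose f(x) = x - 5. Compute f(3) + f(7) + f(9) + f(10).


f(3) = -2
f(7) = 2
f(9) = 4
f(10) = 5
Sum = 9

9


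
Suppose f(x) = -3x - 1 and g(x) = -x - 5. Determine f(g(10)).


g(10) = -15
f(-15) = 44

44


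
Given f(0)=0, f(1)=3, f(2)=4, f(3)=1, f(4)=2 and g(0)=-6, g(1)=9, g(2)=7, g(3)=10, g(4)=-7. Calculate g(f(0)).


f(0) = 0
g(0) = -6

-6


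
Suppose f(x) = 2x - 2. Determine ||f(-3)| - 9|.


f(-3) = -8
|-8| = 8
|8 - 9| = 1

1


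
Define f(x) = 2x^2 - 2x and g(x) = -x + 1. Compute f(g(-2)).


12


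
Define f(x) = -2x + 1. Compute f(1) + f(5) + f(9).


f(1) = -1
f(5) = -9
f(9) = -17
Sum = -27

-27


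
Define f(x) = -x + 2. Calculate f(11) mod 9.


f(11) = -9
-9 mod 9 = 0

0


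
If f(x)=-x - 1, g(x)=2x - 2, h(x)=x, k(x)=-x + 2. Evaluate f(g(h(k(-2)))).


k(-2) = 4
h(4) = 4
g(4) = 6
f(6) = -7

-7


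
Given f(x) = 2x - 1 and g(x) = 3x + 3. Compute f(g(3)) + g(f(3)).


f(g(3)) = 23
g(f(3)) = 18
Sum = 41

41


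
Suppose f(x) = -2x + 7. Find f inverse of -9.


Solve -2x + 7 = -9
x = (-9 - 7) / (-2) = 8

8


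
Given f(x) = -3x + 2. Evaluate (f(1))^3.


f(1) = -1
(-1)^3 = -1

-1


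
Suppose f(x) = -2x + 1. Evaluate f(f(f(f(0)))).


f(0) = 1
f(1) = -1
f(-1) = 3
f(3) = -5

-5


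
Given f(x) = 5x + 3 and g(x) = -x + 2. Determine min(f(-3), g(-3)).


-12


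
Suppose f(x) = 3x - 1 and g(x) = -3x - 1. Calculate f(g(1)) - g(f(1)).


f(g(1)) = -13
g(f(1)) = -7
Difference = -6

-6


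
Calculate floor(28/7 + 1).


28/7 = 4
4 + 1 = 5
floor(5) = 5

5


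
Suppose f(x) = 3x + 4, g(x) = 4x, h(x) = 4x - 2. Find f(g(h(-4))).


-212


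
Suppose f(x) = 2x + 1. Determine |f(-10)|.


f(-10) = -19
|-19| = 19

19


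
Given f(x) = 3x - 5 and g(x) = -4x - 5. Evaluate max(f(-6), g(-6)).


19


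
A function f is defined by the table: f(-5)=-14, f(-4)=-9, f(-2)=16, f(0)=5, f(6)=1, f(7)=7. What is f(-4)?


-9


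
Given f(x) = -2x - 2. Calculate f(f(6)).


f(6) = -14
f(-14) = 26

26


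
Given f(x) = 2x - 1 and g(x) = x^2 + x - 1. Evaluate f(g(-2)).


g(-2) = 1
f(1) = 1

1


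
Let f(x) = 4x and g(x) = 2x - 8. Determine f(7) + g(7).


f(7) = 28
g(7) = 6
Sum = 34

34


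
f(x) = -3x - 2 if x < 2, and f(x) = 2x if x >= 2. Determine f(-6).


-6 satisfies x < 2
f(-6) = 16

16


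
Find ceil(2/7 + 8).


9


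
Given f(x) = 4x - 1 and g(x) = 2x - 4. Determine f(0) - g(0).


f(0) = -1
g(0) = -4
Difference = 3

3


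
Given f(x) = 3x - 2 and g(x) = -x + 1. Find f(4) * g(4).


f(4) = 10
g(4) = -3
Product = -30

-30


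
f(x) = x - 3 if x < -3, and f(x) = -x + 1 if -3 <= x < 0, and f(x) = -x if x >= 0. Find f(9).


9 satisfies x >= 0
f(9) = -9

-9


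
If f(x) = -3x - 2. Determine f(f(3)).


f(3) = -11
f(-11) = 31

31


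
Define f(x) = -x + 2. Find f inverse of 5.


Solve -x + 2 = 5
x = (5 - 2) / (-1) = -3

-3


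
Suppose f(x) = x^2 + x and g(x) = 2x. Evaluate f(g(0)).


g(0) = 0
f(0) = 1*(0)^2 + 1*(0) = 0

0


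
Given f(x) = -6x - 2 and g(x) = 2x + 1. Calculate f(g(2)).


g(2) = 5
f(5) = -32

-32


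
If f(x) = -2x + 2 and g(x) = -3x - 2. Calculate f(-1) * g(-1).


f(-1) = 4
g(-1) = 1
Product = 4

4


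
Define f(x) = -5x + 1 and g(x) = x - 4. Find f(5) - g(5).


f(5) = -24
g(5) = 1
Difference = -25

-25


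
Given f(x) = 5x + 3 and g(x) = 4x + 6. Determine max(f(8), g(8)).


43


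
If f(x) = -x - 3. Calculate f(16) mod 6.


5


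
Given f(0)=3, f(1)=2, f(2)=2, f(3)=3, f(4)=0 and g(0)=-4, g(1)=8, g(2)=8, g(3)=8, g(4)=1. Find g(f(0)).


8


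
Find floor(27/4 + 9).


27/4 = 6.75
6.75 + 9 = 15.75
floor(15.75) = 15

15


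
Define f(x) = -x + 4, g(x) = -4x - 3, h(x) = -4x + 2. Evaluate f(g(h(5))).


h(5) = -18
g(-18) = 69
f(69) = -65

-65


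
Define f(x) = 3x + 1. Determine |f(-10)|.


29


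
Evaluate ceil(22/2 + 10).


21


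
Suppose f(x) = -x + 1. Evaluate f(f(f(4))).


-3


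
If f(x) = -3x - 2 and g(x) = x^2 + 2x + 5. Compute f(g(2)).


g(2) = 13
f(13) = -41

-41


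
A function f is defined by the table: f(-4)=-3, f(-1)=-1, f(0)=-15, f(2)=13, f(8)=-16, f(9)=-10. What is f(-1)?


Reading from the table at x = -1

-1


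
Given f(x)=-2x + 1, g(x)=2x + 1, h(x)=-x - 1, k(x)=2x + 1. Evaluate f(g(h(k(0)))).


k(0) = 1
h(1) = -2
g(-2) = -3
f(-3) = 7

7


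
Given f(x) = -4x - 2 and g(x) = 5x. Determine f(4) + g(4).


f(4) = -18
g(4) = 20
Sum = 2

2


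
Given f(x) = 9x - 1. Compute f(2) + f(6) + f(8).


141


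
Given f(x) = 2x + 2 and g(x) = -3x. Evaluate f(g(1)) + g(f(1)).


f(g(1)) = -4
g(f(1)) = -12
Sum = -16

-16


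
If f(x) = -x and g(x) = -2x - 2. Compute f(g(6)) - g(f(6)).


f(g(6)) = 14
g(f(6)) = 10
Difference = 4

4


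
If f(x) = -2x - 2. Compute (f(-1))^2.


f(-1) = 0
(0)^2 = 0

0


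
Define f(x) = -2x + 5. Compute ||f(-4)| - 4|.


f(-4) = 13
|13| = 13
|13 - 4| = 9

9


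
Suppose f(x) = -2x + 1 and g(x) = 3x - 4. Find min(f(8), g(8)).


f(8) = -15
g(8) = 20
min = -15

-15


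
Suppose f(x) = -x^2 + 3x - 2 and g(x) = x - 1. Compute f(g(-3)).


-30


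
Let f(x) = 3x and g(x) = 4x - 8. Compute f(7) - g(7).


f(7) = 21
g(7) = 20
Difference = 1

1


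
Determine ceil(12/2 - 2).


12/2 = 6
6 - 2 = 4
ceil(4) = 4

4


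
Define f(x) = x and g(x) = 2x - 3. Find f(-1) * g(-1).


f(-1) = -1
g(-1) = -5
Product = 5

5


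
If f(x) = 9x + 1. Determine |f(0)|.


f(0) = 1
|1| = 1

1


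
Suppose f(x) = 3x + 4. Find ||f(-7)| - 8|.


9


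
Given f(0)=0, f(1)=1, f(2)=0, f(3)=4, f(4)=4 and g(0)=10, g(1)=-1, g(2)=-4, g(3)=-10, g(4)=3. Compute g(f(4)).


3


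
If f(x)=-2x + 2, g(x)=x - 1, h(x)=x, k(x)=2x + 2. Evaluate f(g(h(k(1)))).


k(1) = 4
h(4) = 4
g(4) = 3
f(3) = -4

-4


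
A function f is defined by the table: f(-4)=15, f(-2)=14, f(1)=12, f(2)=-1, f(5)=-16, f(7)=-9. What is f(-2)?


Reading from the table at x = -2

14


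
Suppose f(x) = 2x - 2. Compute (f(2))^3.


f(2) = 2
(2)^3 = 8

8


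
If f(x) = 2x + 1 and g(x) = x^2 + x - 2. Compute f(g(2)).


g(2) = 4
f(4) = 9

9


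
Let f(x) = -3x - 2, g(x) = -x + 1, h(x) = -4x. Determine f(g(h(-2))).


19


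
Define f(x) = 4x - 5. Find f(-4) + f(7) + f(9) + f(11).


f(-4) = -21
f(7) = 23
f(9) = 31
f(11) = 39
Sum = 72

72


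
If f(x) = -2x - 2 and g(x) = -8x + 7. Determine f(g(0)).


g(0) = 7
f(7) = -16

-16


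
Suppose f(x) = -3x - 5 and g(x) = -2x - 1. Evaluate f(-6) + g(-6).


24


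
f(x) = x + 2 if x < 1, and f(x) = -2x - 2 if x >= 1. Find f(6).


6 satisfies x >= 1
f(6) = -14

-14


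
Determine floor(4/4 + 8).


4/4 = 1
1 + 8 = 9
floor(9) = 9

9


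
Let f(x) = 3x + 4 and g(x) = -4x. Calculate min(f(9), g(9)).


-36


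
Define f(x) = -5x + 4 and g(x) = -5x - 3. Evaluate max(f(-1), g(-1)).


f(-1) = 9
g(-1) = 2
max = 9

9


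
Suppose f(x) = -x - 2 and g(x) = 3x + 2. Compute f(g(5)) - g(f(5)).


f(g(5)) = -19
g(f(5)) = -19
Difference = 0

0


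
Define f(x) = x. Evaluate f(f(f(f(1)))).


f(1) = 1
f(1) = 1
f(1) = 1
f(1) = 1

1


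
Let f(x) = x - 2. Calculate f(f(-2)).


-6


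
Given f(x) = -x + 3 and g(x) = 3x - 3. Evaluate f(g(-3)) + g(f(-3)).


f(g(-3)) = 15
g(f(-3)) = 15
Sum = 30

30


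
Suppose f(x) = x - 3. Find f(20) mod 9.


f(20) = 17
17 mod 9 = 8

8


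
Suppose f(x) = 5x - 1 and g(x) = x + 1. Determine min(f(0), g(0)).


f(0) = -1
g(0) = 1
min = -1

-1


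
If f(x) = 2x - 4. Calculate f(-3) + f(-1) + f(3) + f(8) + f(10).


f(-3) = -10
f(-1) = -6
f(3) = 2
f(8) = 12
f(10) = 16
Sum = 14

14


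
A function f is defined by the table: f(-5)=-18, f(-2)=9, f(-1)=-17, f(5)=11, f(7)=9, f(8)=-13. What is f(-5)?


Reading from the table at x = -5

-18


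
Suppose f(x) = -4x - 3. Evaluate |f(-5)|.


f(-5) = 17
|17| = 17

17


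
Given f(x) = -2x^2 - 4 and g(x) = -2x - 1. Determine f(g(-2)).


g(-2) = 3
f(3) = (-2)*(3)^2 - 4 = -22

-22


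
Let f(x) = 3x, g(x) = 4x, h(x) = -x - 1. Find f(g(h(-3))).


h(-3) = 2
g(2) = 8
f(8) = 24

24


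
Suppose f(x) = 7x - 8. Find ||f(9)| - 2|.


f(9) = 55
|55| = 55
|55 - 2| = 53

53


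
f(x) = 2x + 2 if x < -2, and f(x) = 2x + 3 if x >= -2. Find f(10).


10 satisfies x >= -2
f(10) = 23

23


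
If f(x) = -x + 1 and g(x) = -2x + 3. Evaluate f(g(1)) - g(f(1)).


f(g(1)) = 0
g(f(1)) = 3
Difference = -3

-3


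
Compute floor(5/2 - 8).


5/2 = 2.5
2.5 - 8 = -5.5
floor(-5.5) = -6

-6


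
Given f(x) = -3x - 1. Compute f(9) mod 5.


f(9) = -28
-28 mod 5 = 2

2


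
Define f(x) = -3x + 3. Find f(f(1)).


3


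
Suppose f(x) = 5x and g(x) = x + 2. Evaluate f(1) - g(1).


f(1) = 5
g(1) = 3
Difference = 2

2


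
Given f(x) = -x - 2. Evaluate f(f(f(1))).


f(1) = -3
f(-3) = 1
f(1) = -3

-3


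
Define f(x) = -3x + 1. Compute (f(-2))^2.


f(-2) = 7
(7)^2 = 49

49


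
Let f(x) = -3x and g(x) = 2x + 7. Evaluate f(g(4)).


g(4) = 15
f(15) = -45

-45


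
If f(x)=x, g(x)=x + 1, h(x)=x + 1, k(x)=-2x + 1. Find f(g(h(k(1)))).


k(1) = -1
h(-1) = 0
g(0) = 1
f(1) = 1

1


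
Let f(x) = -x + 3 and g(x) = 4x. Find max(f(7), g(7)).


f(7) = -4
g(7) = 28
max = 28

28


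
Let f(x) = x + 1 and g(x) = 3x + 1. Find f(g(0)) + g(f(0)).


f(g(0)) = 2
g(f(0)) = 4
Sum = 6

6


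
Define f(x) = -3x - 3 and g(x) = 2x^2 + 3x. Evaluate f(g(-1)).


g(-1) = -1
f(-1) = 0

0


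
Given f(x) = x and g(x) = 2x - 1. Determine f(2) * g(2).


f(2) = 2
g(2) = 3
Product = 6

6


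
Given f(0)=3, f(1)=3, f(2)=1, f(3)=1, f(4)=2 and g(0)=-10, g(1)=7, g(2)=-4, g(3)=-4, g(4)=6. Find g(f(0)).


f(0) = 3
g(3) = -4

-4


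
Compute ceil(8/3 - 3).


8/3 = 2.6667
2.6667 - 3 = -0.3333
ceil(-0.3333) = 0

0


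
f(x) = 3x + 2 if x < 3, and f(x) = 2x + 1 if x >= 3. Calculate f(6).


6 satisfies x >= 3
f(6) = 13

13


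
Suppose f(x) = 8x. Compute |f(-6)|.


f(-6) = -48
|-48| = 48

48


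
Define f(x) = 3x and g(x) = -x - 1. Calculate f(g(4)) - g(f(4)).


f(g(4)) = -15
g(f(4)) = -13
Difference = -2

-2


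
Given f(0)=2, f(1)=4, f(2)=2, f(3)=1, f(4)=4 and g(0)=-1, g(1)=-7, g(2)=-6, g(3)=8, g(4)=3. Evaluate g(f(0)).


-6


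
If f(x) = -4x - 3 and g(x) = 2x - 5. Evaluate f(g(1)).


g(1) = -3
f(-3) = 9

9


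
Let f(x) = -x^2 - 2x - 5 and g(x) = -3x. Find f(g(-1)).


g(-1) = 3
f(3) = (-1)*(3)^2 - 2*(3) - 5 = -20

-20


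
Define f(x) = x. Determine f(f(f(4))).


4


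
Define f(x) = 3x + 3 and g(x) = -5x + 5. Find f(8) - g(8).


f(8) = 27
g(8) = -35
Difference = 62

62


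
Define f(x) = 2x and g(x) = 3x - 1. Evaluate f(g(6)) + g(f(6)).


f(g(6)) = 34
g(f(6)) = 35
Sum = 69

69


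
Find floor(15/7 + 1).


3


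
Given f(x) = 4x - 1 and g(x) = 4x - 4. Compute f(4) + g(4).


f(4) = 15
g(4) = 12
Sum = 27

27


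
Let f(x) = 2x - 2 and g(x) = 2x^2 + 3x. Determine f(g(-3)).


g(-3) = 9
f(9) = 16

16


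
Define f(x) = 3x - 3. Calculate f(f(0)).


-12


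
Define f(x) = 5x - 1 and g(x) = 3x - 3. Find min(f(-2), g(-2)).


f(-2) = -11
g(-2) = -9
min = -11

-11


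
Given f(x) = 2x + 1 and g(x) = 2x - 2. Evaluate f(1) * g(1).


f(1) = 3
g(1) = 0
Product = 0

0


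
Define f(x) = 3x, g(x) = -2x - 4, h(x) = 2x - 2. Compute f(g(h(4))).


h(4) = 6
g(6) = -16
f(-16) = -48

-48


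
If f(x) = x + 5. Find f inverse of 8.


3


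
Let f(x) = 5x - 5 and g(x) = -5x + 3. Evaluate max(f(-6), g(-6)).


f(-6) = -35
g(-6) = 33
max = 33

33


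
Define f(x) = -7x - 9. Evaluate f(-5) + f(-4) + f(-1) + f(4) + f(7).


f(-5) = 26
f(-4) = 19
f(-1) = -2
f(4) = -37
f(7) = -58
Sum = -52

-52


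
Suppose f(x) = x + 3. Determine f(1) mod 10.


f(1) = 4
4 mod 10 = 4

4


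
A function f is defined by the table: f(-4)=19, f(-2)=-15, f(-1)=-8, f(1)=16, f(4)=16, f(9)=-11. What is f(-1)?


Reading from the table at x = -1

-8


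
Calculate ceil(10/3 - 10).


10/3 = 3.3333
3.3333 - 10 = -6.6667
ceil(-6.6667) = -6

-6


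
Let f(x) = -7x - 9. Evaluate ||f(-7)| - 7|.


f(-7) = 40
|40| = 40
|40 - 7| = 33

33


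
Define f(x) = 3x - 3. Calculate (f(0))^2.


f(0) = -3
(-3)^2 = 9

9


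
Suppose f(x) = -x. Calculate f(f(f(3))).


f(3) = -3
f(-3) = 3
f(3) = -3

-3


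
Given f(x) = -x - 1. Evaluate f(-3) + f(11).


f(-3) = 2
f(11) = -12
Sum = -10

-10


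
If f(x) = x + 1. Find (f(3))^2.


f(3) = 4
(4)^2 = 16

16


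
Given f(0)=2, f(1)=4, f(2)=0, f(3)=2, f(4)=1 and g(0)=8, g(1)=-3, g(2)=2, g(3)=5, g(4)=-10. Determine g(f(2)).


8


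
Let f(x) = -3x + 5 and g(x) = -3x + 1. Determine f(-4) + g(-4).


f(-4) = 17
g(-4) = 13
Sum = 30

30


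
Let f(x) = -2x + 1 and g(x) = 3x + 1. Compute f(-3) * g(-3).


f(-3) = 7
g(-3) = -8
Product = -56

-56


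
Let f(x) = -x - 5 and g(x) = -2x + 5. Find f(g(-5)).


g(-5) = 15
f(15) = -20

-20


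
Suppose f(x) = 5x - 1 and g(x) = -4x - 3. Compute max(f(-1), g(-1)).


f(-1) = -6
g(-1) = 1
max = 1

1


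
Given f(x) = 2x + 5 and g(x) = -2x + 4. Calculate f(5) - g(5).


21


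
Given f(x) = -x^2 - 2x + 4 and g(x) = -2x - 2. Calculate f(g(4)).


-76


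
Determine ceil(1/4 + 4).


1/4 = 0.25
0.25 + 4 = 4.25
ceil(4.25) = 5

5


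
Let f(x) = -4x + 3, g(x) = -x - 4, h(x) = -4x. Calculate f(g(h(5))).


h(5) = -20
g(-20) = 16
f(16) = -61

-61


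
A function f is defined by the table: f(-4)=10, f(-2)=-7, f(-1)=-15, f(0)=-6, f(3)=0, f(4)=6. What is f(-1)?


-15


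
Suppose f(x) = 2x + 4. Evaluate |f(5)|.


f(5) = 14
|14| = 14

14


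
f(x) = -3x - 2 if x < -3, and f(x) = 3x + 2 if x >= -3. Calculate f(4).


4 satisfies x >= -3
f(4) = 14

14


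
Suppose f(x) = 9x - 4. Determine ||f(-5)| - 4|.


f(-5) = -49
|-49| = 49
|49 - 4| = 45

45


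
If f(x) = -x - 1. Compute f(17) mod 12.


f(17) = -18
-18 mod 12 = 6

6


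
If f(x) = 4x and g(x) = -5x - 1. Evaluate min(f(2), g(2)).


f(2) = 8
g(2) = -11
min = -11

-11


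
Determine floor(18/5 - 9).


18/5 = 3.6
3.6 - 9 = -5.4
floor(-5.4) = -6

-6


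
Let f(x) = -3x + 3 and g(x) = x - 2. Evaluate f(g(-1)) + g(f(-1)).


f(g(-1)) = 12
g(f(-1)) = 4
Sum = 16

16


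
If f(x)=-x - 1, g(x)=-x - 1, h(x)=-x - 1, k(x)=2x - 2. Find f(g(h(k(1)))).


k(1) = 0
h(0) = -1
g(-1) = 0
f(0) = -1

-1


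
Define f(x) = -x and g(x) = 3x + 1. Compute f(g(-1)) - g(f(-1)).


f(g(-1)) = 2
g(f(-1)) = 4
Difference = -2

-2


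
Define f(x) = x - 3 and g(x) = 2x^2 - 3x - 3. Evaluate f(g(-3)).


g(-3) = 24
f(24) = 21

21


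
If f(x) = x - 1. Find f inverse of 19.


Solve x - 1 = 19
x = (19 + 1) / 1 = 20

20


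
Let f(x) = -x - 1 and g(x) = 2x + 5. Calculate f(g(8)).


g(8) = 21
f(21) = -22

-22


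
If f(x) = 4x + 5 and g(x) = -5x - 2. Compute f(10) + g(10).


f(10) = 45
g(10) = -52
Sum = -7

-7


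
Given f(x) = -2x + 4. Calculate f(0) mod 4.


f(0) = 4
4 mod 4 = 0

0


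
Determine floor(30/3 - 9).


1


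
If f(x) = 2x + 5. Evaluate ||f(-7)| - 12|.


f(-7) = -9
|-9| = 9
|9 - 12| = 3

3


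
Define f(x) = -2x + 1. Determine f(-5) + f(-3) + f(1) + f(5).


f(-5) = 11
f(-3) = 7
f(1) = -1
f(5) = -9
Sum = 8

8


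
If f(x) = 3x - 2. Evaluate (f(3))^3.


f(3) = 7
(7)^3 = 343

343


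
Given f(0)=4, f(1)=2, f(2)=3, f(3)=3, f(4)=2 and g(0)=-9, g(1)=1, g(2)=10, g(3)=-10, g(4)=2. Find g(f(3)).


f(3) = 3
g(3) = -10

-10


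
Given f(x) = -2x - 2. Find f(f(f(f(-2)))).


f(-2) = 2
f(2) = -6
f(-6) = 10
f(10) = -22

-22


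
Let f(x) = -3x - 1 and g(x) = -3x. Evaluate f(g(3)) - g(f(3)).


f(g(3)) = 26
g(f(3)) = 30
Difference = -4

-4


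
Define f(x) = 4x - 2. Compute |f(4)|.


f(4) = 14
|14| = 14

14


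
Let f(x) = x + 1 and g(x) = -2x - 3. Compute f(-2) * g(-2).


f(-2) = -1
g(-2) = 1
Product = -1

-1


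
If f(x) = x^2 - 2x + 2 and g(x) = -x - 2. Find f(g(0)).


g(0) = -2
f(-2) = 1*(-2)^2 - 2*(-2) + 2 = 10

10


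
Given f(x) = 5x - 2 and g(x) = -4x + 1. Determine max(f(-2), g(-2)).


f(-2) = -12
g(-2) = 9
max = 9

9


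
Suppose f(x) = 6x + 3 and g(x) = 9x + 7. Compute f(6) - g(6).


f(6) = 39
g(6) = 61
Difference = -22

-22


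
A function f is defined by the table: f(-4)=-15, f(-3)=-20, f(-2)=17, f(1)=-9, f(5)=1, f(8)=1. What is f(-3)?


-20


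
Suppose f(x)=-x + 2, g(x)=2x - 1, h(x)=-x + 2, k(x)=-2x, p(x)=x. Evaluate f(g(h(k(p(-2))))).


p(-2) = -2
k(-2) = 4
h(4) = -2
g(-2) = -5
f(-5) = 7

7


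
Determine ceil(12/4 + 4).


12/4 = 3
3 + 4 = 7
ceil(7) = 7

7


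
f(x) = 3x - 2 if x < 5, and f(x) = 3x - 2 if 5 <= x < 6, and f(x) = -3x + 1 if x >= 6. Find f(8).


8 satisfies x >= 6
f(8) = -23

-23


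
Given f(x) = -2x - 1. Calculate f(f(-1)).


f(-1) = 1
f(1) = -3

-3


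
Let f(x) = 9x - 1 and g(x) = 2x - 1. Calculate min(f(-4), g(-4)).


f(-4) = -37
g(-4) = -9
min = -37

-37


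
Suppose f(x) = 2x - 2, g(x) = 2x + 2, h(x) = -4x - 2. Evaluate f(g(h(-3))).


h(-3) = 10
g(10) = 22
f(22) = 42

42


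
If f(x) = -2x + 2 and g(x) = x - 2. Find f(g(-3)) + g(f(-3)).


f(g(-3)) = 12
g(f(-3)) = 6
Sum = 18

18


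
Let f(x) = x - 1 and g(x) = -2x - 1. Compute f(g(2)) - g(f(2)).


f(g(2)) = -6
g(f(2)) = -3
Difference = -3

-3


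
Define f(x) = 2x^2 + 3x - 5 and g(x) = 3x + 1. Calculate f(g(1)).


g(1) = 4
f(4) = 2*(4)^2 + 3*(4) - 5 = 39

39


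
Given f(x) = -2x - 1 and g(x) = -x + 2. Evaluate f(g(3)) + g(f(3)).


10


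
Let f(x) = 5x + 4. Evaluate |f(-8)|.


f(-8) = -36
|-36| = 36

36


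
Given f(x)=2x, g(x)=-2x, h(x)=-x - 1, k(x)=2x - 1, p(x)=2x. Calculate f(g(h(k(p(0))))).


p(0) = 0
k(0) = -1
h(-1) = 0
g(0) = 0
f(0) = 0

0


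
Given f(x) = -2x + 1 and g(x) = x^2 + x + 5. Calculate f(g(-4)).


g(-4) = 17
f(17) = -33

-33


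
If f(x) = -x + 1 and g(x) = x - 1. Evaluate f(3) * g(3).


-4


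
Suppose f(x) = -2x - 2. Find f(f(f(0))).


f(0) = -2
f(-2) = 2
f(2) = -6

-6


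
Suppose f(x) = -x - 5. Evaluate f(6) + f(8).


f(6) = -11
f(8) = -13
Sum = -24

-24


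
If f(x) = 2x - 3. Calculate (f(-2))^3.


f(-2) = -7
(-7)^3 = -343

-343


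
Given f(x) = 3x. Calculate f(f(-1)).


f(-1) = -3
f(-3) = -9

-9


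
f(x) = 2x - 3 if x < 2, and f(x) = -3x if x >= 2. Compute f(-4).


-4 satisfies x < 2
f(-4) = -11

-11


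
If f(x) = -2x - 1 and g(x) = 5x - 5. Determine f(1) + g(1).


f(1) = -3
g(1) = 0
Sum = -3

-3


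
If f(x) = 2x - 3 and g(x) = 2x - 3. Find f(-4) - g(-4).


f(-4) = -11
g(-4) = -11
Difference = 0

0


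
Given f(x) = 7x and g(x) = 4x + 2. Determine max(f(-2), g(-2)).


f(-2) = -14
g(-2) = -6
max = -6

-6


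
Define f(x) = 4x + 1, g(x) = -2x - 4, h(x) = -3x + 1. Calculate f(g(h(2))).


h(2) = -5
g(-5) = 6
f(6) = 25

25


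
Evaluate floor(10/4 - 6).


10/4 = 2.5
2.5 - 6 = -3.5
floor(-3.5) = -4

-4


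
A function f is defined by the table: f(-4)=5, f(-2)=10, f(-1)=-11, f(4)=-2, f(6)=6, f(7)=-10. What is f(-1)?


-11


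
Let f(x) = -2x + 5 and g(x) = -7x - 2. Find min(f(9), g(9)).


f(9) = -13
g(9) = -65
min = -65

-65


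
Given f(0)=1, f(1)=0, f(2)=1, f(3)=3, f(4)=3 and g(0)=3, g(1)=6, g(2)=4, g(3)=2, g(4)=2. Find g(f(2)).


f(2) = 1
g(1) = 6

6


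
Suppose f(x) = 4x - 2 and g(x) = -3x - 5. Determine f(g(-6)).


50


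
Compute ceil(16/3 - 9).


16/3 = 5.3333
5.3333 - 9 = -3.6667
ceil(-3.6667) = -3

-3


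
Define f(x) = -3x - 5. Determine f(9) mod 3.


f(9) = -32
-32 mod 3 = 1

1


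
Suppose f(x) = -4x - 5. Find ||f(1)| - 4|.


5


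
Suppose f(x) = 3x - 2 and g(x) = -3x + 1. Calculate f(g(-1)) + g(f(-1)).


f(g(-1)) = 10
g(f(-1)) = 16
Sum = 26

26


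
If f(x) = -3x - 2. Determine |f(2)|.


f(2) = -8
|-8| = 8

8


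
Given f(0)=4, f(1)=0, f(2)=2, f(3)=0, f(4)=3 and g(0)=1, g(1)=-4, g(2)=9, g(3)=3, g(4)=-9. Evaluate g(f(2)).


f(2) = 2
g(2) = 9

9


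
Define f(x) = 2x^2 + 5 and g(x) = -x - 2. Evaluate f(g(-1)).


g(-1) = -1
f(-1) = 2*(-1)^2 + 5 = 7

7


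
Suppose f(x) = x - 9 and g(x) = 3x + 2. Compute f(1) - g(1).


-13


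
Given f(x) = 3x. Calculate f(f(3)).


27


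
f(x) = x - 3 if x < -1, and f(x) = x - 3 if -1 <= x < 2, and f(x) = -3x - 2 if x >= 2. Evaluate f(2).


2 satisfies x >= 2
f(2) = -8

-8


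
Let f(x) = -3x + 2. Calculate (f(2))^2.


f(2) = -4
(-4)^2 = 16

16


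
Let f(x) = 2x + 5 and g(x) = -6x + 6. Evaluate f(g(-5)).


g(-5) = 36
f(36) = 77

77


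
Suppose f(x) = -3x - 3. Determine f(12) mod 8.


1


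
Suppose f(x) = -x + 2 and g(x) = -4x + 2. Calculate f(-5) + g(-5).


f(-5) = 7
g(-5) = 22
Sum = 29

29


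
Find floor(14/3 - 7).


14/3 = 4.6667
4.6667 - 7 = -2.3333
floor(-2.3333) = -3

-3


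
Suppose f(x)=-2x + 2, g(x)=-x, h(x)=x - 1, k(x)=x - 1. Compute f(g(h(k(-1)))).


k(-1) = -2
h(-2) = -3
g(-3) = 3
f(3) = -4

-4


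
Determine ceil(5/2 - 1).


5/2 = 2.5
2.5 - 1 = 1.5
ceil(1.5) = 2

2


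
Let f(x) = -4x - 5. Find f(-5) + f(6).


-14


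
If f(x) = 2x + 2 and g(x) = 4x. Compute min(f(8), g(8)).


f(8) = 18
g(8) = 32
min = 18

18


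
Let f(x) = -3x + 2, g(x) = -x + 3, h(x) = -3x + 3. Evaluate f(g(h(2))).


-16


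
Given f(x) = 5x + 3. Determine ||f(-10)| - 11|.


36


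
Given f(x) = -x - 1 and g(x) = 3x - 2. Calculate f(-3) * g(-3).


f(-3) = 2
g(-3) = -11
Product = -22

-22


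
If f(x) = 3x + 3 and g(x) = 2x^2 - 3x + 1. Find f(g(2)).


g(2) = 3
f(3) = 12

12


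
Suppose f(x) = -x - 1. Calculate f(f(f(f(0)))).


f(0) = -1
f(-1) = 0
f(0) = -1
f(-1) = 0

0


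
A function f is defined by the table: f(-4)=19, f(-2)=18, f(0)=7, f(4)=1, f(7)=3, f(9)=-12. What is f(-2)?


Reading from the table at x = -2

18


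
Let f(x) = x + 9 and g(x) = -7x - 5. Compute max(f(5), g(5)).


f(5) = 14
g(5) = -40
max = 14

14


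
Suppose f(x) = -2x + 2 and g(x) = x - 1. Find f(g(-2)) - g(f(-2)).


f(g(-2)) = 8
g(f(-2)) = 5
Difference = 3

3


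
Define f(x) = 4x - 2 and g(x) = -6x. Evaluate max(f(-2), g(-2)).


f(-2) = -10
g(-2) = 12
max = 12

12


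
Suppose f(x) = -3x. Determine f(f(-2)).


f(-2) = 6
f(6) = -18

-18


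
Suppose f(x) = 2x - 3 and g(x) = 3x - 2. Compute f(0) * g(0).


6


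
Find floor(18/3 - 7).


18/3 = 6
6 - 7 = -1
floor(-1) = -1

-1


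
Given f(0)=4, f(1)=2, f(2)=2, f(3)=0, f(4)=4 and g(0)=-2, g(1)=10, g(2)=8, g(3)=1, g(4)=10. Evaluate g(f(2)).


f(2) = 2
g(2) = 8

8


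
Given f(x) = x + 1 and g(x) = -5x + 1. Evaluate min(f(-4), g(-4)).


f(-4) = -3
g(-4) = 21
min = -3

-3


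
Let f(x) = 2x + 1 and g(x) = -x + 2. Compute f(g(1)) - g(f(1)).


f(g(1)) = 3
g(f(1)) = -1
Difference = 4

4


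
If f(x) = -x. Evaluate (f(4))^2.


f(4) = -4
(-4)^2 = 16

16


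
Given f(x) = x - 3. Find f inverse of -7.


Solve x - 3 = -7
x = (-7 + 3) / 1 = -4

-4


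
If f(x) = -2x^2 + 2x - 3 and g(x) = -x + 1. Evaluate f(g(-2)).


g(-2) = 3
f(3) = (-2)*(3)^2 + 2*(3) - 3 = -15

-15


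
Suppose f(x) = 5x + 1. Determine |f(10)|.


f(10) = 51
|51| = 51

51


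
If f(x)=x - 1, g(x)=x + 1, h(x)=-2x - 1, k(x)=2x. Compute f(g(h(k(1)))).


k(1) = 2
h(2) = -5
g(-5) = -4
f(-4) = -5

-5


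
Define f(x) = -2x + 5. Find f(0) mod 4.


1


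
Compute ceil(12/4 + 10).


12/4 = 3
3 + 10 = 13
ceil(13) = 13

13


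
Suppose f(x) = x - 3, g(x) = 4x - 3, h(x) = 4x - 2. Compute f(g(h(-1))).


h(-1) = -6
g(-6) = -27
f(-27) = -30

-30


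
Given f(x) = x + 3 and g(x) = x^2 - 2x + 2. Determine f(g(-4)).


29


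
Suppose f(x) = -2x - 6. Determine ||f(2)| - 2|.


8


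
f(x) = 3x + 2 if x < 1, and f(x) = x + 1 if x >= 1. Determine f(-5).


-13


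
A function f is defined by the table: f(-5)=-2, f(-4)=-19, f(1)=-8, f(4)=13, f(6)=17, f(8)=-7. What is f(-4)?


-19


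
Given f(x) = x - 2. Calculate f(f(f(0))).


f(0) = -2
f(-2) = -4
f(-4) = -6

-6


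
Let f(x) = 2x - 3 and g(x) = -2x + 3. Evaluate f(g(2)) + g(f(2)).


-4


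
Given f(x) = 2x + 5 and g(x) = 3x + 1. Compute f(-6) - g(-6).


f(-6) = -7
g(-6) = -17
Difference = 10

10


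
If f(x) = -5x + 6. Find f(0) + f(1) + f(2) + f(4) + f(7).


f(0) = 6
f(1) = 1
f(2) = -4
f(4) = -14
f(7) = -29
Sum = -40

-40


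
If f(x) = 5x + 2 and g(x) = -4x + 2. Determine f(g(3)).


-48


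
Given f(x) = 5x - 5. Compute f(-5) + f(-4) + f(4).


-40


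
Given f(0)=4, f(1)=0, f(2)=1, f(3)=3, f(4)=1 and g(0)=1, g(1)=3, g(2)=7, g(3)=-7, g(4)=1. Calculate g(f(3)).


f(3) = 3
g(3) = -7

-7


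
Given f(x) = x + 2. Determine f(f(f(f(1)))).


9


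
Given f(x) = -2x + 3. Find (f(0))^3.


f(0) = 3
(3)^3 = 27

27


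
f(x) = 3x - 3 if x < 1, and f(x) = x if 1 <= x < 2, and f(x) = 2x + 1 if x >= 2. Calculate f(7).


7 satisfies x >= 2
f(7) = 15

15


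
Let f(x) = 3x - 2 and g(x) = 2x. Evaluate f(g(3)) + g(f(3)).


f(g(3)) = 16
g(f(3)) = 14
Sum = 30

30


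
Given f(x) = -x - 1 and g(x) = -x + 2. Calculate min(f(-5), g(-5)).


f(-5) = 4
g(-5) = 7
min = 4

4


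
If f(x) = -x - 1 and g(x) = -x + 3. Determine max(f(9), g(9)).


f(9) = -10
g(9) = -6
max = -6

-6


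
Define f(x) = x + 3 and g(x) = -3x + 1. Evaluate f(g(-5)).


g(-5) = 16
f(16) = 19

19


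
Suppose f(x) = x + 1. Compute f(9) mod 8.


f(9) = 10
10 mod 8 = 2

2


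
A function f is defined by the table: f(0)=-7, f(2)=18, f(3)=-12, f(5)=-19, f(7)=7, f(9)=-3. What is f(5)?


-19


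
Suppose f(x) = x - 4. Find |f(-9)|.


f(-9) = -13
|-13| = 13

13


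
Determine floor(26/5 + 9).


26/5 = 5.2
5.2 + 9 = 14.2
floor(14.2) = 14

14


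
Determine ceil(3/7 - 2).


3/7 = 0.4286
0.4286 - 2 = -1.5714
ceil(-1.5714) = -1

-1


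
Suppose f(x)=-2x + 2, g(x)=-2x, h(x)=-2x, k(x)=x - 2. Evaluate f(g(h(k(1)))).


k(1) = -1
h(-1) = 2
g(2) = -4
f(-4) = 10

10


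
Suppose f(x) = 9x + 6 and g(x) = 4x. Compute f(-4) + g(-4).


f(-4) = -30
g(-4) = -16
Sum = -46

-46


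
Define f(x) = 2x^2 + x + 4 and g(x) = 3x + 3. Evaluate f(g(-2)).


g(-2) = -3
f(-3) = 2*(-3)^2 + 1*(-3) + 4 = 19

19


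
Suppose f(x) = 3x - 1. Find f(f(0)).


f(0) = -1
f(-1) = -4

-4


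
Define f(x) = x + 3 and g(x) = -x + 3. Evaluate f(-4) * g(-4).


f(-4) = -1
g(-4) = 7
Product = -7

-7


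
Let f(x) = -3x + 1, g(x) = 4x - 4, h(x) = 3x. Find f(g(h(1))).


h(1) = 3
g(3) = 8
f(8) = -23

-23


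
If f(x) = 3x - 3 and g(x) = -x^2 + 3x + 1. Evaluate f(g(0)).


g(0) = 1
f(1) = 0

0


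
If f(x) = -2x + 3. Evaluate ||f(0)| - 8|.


f(0) = 3
|3| = 3
|3 - 8| = 5

5


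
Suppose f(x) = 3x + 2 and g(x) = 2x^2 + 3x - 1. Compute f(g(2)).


41


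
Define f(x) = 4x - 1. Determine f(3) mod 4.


f(3) = 11
11 mod 4 = 3

3


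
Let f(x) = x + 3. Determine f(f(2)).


f(2) = 5
f(5) = 8

8


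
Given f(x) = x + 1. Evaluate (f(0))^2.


f(0) = 1
(1)^2 = 1

1


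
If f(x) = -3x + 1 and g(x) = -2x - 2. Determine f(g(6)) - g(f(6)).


f(g(6)) = 43
g(f(6)) = 32
Difference = 11

11


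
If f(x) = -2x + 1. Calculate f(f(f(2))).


f(2) = -3
f(-3) = 7
f(7) = -13

-13


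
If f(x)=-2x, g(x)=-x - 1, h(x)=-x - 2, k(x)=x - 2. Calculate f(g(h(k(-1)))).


k(-1) = -3
h(-3) = 1
g(1) = -2
f(-2) = 4

4


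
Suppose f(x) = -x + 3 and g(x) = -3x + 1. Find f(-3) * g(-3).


60


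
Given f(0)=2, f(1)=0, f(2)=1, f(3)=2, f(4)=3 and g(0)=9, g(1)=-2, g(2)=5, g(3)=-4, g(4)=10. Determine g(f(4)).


f(4) = 3
g(3) = -4

-4


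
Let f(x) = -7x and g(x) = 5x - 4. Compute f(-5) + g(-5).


f(-5) = 35
g(-5) = -29
Sum = 6

6


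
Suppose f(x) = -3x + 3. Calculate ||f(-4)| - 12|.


f(-4) = 15
|15| = 15
|15 - 12| = 3

3


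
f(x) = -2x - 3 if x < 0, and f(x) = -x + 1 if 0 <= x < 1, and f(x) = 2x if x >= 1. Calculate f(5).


5 satisfies x >= 1
f(5) = 10

10


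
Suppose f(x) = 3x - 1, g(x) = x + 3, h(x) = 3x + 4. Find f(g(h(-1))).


h(-1) = 1
g(1) = 4
f(4) = 11

11


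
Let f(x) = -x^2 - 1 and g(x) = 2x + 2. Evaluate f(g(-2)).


g(-2) = -2
f(-2) = (-1)*(-2)^2 - 1 = -5

-5


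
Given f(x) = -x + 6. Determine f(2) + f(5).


f(2) = 4
f(5) = 1
Sum = 5

5


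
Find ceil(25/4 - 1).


25/4 = 6.25
6.25 - 1 = 5.25
ceil(5.25) = 6

6


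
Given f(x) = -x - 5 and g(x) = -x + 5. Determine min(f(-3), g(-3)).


f(-3) = -2
g(-3) = 8
min = -2

-2


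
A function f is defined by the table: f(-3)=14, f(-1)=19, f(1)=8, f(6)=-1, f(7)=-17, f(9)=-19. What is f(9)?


Reading from the table at x = 9

-19


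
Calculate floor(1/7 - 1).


1/7 = 0.1429
0.1429 - 1 = -0.8571
floor(-0.8571) = -1

-1


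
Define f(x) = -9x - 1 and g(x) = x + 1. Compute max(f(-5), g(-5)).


44


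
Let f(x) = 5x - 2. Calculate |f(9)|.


f(9) = 43
|43| = 43

43


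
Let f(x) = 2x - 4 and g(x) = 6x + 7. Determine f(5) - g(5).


f(5) = 6
g(5) = 37
Difference = -31

-31


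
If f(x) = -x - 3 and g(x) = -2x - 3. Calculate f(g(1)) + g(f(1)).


f(g(1)) = 2
g(f(1)) = 5
Sum = 7

7


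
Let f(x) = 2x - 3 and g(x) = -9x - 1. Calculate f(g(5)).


g(5) = -46
f(-46) = -95

-95


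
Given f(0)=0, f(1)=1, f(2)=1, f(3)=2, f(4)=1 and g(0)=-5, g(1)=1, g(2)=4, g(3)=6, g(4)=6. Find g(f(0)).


f(0) = 0
g(0) = -5

-5


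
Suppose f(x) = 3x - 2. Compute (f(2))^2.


16


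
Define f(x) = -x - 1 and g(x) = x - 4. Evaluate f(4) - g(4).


f(4) = -5
g(4) = 0
Difference = -5

-5


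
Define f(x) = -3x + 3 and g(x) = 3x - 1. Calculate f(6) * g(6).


f(6) = -15
g(6) = 17
Product = -255

-255


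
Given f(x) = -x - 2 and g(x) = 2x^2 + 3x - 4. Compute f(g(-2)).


g(-2) = -2
f(-2) = 0

0


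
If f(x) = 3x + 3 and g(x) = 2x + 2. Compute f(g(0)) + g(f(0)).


f(g(0)) = 9
g(f(0)) = 8
Sum = 17

17


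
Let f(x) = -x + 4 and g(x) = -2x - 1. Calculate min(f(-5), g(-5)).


f(-5) = 9
g(-5) = 9
min = 9

9


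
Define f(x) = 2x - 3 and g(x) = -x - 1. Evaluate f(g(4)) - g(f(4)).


f(g(4)) = -13
g(f(4)) = -6
Difference = -7

-7


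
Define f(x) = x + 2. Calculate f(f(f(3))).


f(3) = 5
f(5) = 7
f(7) = 9

9


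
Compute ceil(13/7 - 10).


13/7 = 1.8571
1.8571 - 10 = -8.1429
ceil(-8.1429) = -8

-8


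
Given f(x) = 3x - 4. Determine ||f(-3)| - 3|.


f(-3) = -13
|-13| = 13
|13 - 3| = 10

10


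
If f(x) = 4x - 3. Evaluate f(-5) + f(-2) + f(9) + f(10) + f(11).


f(-5) = -23
f(-2) = -11
f(9) = 33
f(10) = 37
f(11) = 41
Sum = 77

77


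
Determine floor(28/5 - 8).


28/5 = 5.6
5.6 - 8 = -2.4
floor(-2.4) = -3

-3


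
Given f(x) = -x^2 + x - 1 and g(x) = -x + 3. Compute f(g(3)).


-1


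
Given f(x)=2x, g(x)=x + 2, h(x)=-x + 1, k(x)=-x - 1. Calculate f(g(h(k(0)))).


k(0) = -1
h(-1) = 2
g(2) = 4
f(4) = 8

8


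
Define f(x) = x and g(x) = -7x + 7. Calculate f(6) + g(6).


-29


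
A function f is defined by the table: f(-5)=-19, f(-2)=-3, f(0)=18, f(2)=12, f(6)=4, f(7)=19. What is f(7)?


Reading from the table at x = 7

19


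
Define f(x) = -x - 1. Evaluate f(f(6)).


f(6) = -7
f(-7) = 6

6


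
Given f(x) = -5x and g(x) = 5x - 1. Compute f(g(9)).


g(9) = 44
f(44) = -220

-220


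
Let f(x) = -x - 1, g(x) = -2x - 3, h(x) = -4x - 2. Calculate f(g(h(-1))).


h(-1) = 2
g(2) = -7
f(-7) = 6

6


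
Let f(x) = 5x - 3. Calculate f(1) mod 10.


2


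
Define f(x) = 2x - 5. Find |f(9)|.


13


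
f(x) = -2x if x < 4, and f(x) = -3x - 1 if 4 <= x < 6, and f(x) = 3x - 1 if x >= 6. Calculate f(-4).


-4 satisfies x < 4
f(-4) = 8

8


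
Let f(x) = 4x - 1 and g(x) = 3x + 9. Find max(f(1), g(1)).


f(1) = 3
g(1) = 12
max = 12

12


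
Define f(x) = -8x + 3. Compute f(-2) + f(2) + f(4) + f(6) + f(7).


f(-2) = 19
f(2) = -13
f(4) = -29
f(6) = -45
f(7) = -53
Sum = -121

-121


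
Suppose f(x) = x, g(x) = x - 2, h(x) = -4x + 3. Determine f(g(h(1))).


h(1) = -1
g(-1) = -3
f(-3) = -3

-3


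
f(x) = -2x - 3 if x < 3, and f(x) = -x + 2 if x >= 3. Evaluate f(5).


5 satisfies x >= 3
f(5) = -3

-3


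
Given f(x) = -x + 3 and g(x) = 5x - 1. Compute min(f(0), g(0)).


f(0) = 3
g(0) = -1
min = -1

-1


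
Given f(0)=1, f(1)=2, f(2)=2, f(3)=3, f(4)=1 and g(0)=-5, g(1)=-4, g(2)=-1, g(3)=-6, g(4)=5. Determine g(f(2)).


f(2) = 2
g(2) = -1

-1


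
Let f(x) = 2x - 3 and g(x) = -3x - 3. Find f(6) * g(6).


f(6) = 9
g(6) = -21
Product = -189

-189


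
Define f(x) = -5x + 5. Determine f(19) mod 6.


f(19) = -90
-90 mod 6 = 0

0


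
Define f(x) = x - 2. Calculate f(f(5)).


f(5) = 3
f(3) = 1

1


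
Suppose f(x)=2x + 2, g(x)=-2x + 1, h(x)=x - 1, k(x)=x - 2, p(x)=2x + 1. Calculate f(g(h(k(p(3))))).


p(3) = 7
k(7) = 5
h(5) = 4
g(4) = -7
f(-7) = -12

-12


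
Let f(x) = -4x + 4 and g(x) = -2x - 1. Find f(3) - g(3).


f(3) = -8
g(3) = -7
Difference = -1

-1


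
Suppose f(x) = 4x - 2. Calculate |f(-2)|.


f(-2) = -10
|-10| = 10

10


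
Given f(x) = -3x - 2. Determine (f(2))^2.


f(2) = -8
(-8)^2 = 64

64


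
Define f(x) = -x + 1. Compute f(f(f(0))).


f(0) = 1
f(1) = 0
f(0) = 1

1


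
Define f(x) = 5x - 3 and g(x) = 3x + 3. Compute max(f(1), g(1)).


6


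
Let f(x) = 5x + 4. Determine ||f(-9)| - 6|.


f(-9) = -41
|-41| = 41
|41 - 6| = 35

35


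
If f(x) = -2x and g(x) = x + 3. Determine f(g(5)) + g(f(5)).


-23


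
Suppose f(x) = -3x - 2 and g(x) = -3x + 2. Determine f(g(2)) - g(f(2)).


f(g(2)) = 10
g(f(2)) = 26
Difference = -16

-16


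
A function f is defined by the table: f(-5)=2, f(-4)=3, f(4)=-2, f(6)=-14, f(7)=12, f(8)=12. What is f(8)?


Reading from the table at x = 8

12


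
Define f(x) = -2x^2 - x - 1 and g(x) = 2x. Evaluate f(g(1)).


g(1) = 2
f(2) = (-2)*(2)^2 - 1*(2) - 1 = -11

-11


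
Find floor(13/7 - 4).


13/7 = 1.8571
1.8571 - 4 = -2.1429
floor(-2.1429) = -3

-3


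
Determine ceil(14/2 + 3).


14/2 = 7
7 + 3 = 10
ceil(10) = 10

10


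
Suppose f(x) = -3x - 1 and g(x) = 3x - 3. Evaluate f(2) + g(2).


f(2) = -7
g(2) = 3
Sum = -4

-4


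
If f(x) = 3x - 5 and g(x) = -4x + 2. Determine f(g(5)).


g(5) = -18
f(-18) = -59

-59


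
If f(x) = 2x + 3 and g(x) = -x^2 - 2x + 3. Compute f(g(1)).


g(1) = 0
f(0) = 3

3


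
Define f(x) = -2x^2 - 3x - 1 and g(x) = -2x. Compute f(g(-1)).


g(-1) = 2
f(2) = (-2)*(2)^2 - 3*(2) - 1 = -15

-15


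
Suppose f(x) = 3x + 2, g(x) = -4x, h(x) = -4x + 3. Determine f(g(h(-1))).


h(-1) = 7
g(7) = -28
f(-28) = -82

-82


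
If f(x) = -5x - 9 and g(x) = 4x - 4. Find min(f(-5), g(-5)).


f(-5) = 16
g(-5) = -24
min = -24

-24


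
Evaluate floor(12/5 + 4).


12/5 = 2.4
2.4 + 4 = 6.4
floor(6.4) = 6

6


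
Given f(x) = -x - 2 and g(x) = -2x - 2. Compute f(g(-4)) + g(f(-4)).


f(g(-4)) = -8
g(f(-4)) = -6
Sum = -14

-14


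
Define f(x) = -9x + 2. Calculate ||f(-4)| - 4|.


f(-4) = 38
|38| = 38
|38 - 4| = 34

34


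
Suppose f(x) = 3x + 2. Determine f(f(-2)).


f(-2) = -4
f(-4) = -10

-10


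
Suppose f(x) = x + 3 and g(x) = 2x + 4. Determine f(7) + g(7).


f(7) = 10
g(7) = 18
Sum = 28

28


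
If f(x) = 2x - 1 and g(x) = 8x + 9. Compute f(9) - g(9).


f(9) = 17
g(9) = 81
Difference = -64

-64


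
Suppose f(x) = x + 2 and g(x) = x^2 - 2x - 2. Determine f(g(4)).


g(4) = 6
f(6) = 8

8


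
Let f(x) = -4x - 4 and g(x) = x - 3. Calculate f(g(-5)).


g(-5) = -8
f(-8) = 28

28


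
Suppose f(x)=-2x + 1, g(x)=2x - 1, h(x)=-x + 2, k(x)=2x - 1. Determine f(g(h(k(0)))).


k(0) = -1
h(-1) = 3
g(3) = 5
f(5) = -9

-9


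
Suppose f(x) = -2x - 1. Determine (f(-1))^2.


f(-1) = 1
(1)^2 = 1

1


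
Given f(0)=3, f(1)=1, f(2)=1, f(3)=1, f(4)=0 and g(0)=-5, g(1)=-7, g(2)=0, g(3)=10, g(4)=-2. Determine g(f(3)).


f(3) = 1
g(1) = -7

-7


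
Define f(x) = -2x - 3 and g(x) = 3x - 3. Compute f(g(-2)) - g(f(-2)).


f(g(-2)) = 15
g(f(-2)) = 0
Difference = 15

15


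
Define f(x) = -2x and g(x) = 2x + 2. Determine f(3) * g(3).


f(3) = -6
g(3) = 8
Product = -48

-48


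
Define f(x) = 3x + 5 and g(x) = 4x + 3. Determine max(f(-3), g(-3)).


f(-3) = -4
g(-3) = -9
max = -4

-4


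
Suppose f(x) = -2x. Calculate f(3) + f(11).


f(3) = -6
f(11) = -22
Sum = -28

-28


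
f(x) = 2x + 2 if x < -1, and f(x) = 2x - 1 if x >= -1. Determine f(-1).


-3


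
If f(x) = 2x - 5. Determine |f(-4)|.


f(-4) = -13
|-13| = 13

13


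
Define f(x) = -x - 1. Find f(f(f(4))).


-5


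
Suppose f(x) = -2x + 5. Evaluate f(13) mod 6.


3


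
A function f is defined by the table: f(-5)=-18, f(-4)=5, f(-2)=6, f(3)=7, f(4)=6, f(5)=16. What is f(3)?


7


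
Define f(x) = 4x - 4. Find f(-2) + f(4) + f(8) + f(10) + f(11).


f(-2) = -12
f(4) = 12
f(8) = 28
f(10) = 36
f(11) = 40
Sum = 104

104


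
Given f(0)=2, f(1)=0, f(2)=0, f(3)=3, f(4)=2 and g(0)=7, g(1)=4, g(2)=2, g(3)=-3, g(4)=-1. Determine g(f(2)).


7


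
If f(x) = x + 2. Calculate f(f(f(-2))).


4


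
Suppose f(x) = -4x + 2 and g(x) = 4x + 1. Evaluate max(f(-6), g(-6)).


26


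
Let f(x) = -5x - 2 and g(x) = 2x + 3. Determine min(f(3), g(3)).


-17


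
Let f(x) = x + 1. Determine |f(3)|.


f(3) = 4
|4| = 4

4


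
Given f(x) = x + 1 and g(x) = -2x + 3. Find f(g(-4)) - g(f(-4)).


f(g(-4)) = 12
g(f(-4)) = 9
Difference = 3

3


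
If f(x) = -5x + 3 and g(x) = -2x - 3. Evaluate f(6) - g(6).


-12


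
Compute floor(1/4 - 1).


1/4 = 0.25
0.25 - 1 = -0.75
floor(-0.75) = -1

-1


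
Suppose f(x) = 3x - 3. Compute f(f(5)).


33


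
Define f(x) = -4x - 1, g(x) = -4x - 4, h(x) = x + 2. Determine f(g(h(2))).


h(2) = 4
g(4) = -20
f(-20) = 79

79


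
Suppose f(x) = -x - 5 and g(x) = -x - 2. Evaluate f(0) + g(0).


-7


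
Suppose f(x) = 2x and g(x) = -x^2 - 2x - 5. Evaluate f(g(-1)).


g(-1) = -4
f(-4) = -8

-8


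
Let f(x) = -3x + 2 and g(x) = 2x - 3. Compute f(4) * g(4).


f(4) = -10
g(4) = 5
Product = -50

-50
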